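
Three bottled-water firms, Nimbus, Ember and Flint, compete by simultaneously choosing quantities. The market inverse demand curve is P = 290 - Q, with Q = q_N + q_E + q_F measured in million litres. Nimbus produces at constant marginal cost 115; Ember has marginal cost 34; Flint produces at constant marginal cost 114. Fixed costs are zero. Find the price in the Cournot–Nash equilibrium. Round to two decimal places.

138.25

Nimbus's profit: π_N = (290 - Q)q_N - (115q_N). Setting ∂π_N/∂q_N = 0: 175 - 2q_N - (q_E + q_F) = 0.
Ember's first-order condition: 256 - 2q_E - (q_N + q_F) = 0.
Flint's profit: π_F = (290 - Q)q_F - (114q_F). Setting ∂π_F/∂q_F = 0: 176 - 2q_F - (q_N + q_E) = 0.
Summing all 3 equations gives 607 − 4Q = 0, hence Q = 607/4.
Back-substituting: q_N = (175 − 607/4) = 93/4, q_E = (256 − 607/4) = 417/4, q_F = (176 − 607/4) = 97/4.
Total output Q = 607/4, so price P = 290 - 607/4 = 553/4.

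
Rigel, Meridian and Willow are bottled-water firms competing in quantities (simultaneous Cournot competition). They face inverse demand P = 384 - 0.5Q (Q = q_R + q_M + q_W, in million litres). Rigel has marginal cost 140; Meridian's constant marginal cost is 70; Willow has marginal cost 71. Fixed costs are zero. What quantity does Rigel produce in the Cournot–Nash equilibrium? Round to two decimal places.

Rigel's profit: π_R = (384 - 0.5Q)q_R - (140q_R). Setting ∂π_R/∂q_R = 0: 244 - q_R - (1/2)(q_M + q_W) = 0.
Meridian's profit: π_M = (384 - 0.5Q)q_M - (70q_M). Setting ∂π_M/∂q_M = 0: 314 - q_M - (1/2)(q_R + q_W) = 0.
Willow's profit: π_W = (384 - 0.5Q)q_W - (71q_W). Setting ∂π_W/∂q_W = 0: 313 - q_W - (1/2)(q_R + q_M) = 0.
Adding the 3 conditions: 871 − Q − Q = 0, i.e. Q = 871/2.
Back-substituting: q_R = (244 − 871/4)/(1/2) = 105/2, q_M = (314 − 871/4)/(1/2) = 385/2, q_W = (313 − 871/4)/(1/2) = 381/2.

52.50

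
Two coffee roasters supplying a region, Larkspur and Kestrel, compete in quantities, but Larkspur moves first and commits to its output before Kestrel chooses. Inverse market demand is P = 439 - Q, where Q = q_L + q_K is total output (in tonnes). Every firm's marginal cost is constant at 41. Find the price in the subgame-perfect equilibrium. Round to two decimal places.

The follower Kestrel best-responds to any q_L: π_K = (439 - Q)q_K - 41q_K.
Setting the follower's marginal profit to zero, 398 - q_L - 2q_K = 0, i.e. q_K = (398 - q_L)/2.
The leader anticipates this reaction. Substituting into P = 439 - Q gives P = 240 - (1/2)q_L, so π_L = (240 - (1/2)q_L)q_L - 41q_L.
The leader's first-order condition 199 - q_L = 0 yields q_L = 199.
Then q_K = (398 - 199)/2 = 199/2.
Total output Q = 597/2, so price P = 439 - 597/2 = 281/2.

140.50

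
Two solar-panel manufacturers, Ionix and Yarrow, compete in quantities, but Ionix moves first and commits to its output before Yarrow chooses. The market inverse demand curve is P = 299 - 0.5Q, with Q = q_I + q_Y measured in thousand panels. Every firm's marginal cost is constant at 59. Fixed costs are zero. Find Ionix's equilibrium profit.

The follower Yarrow best-responds to any q_I: π_Y = (299 - 0.5Q)q_Y - 59q_Y.
∂π_Y/∂q_Y = 240 - (1/2)q_I - q_Y = 0 gives the reaction function q_Y = (240 - (1/2)q_I).
Ionix substitutes q_Y(q_I) into its own profit: π_I = q_I(299 - (1/2)q_I - (240 - (1/2)q_I)/2) - 59q_I = (179 - (1/4)q_I)q_I - 59q_I.
Leader FOC: 120 - (1/2)q_I = 0, so q_I = 240.
Then q_Y = (240 - (1/2)·240) = 120.
Price P = 299 - (1/2)·360 = 119.
Ionix's profit: (119 - 59)·240 = 14400.

14400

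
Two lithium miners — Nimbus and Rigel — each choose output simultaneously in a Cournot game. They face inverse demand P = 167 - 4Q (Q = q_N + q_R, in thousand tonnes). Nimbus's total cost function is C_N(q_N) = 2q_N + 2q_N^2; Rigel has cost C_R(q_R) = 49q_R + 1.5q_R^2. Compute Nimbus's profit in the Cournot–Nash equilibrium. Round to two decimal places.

804.24

Nimbus's profit: π_N = (167 - 4Q)q_N - (2q_N + 2q_N²). Setting ∂π_N/∂q_N = 0: 165 - 12q_N - 4(q_R) = 0.
Rigel's profit: π_R = (167 - 4Q)q_R - (49q_R + (3/2)q_R²). Setting ∂π_R/∂q_R = 0: 118 - 11q_R - 4(q_N) = 0.
Rearranging gives the reaction functions q_N = (165 - 4q_R)/12 and q_R = (118 - 4q_N)/11.
Substituting one into the other gives q_N = 1343/116 and q_R = 189/29.
Price P = 167 - 4·18.0948 = 94.6207.
Nimbus's profit: 94.6207·(1343/116) - 2·(1343/116) - 2(1343/116)² = 804.2430.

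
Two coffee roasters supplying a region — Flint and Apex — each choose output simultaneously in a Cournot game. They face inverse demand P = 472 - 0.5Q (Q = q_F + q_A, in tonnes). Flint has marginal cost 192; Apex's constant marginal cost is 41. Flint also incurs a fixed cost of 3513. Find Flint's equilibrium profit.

Flint's profit: π_F = (472 - 0.5Q)q_F - (192q_F). Setting ∂π_F/∂q_F = 0: 280 - q_F - (1/2)(q_A) = 0.
Apex's profit: π_A = (472 - 0.5Q)q_A - (41q_A). Setting ∂π_A/∂q_A = 0: 431 - q_A - (1/2)(q_F) = 0.
So q_F = (280 - (1/2)q_A) and q_A = (431 - (1/2)q_F).
Solving the pair: q_F = 86, q_A = 388.
Price P = 472 - (1/2)·474 = 235.
Flint's profit: (235 - 192)·86 - 3513 = 185.

185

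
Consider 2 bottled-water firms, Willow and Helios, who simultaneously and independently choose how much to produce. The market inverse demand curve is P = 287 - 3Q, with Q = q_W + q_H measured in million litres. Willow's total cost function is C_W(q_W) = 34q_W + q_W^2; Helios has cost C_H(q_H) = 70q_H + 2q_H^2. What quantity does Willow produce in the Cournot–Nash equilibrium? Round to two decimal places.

26.46

Willow's profit: π_W = (287 - 3Q)q_W - (34q_W + q_W²). Setting ∂π_W/∂q_W = 0: 253 - 8q_W - 3(q_H) = 0.
Helios's first-order condition: 217 - 10q_H - 3(q_W) = 0.
Best responses: q_W = (253 - 3q_H)/8, q_H = (217 - 3q_W)/10.
Substituting one into the other gives q_W = 1879/71 and q_H = 977/71.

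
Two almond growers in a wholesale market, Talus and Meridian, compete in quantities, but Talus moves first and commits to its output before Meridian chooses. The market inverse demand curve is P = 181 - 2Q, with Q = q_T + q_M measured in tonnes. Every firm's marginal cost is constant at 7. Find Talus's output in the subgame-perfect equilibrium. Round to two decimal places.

The follower Meridian best-responds to any q_T: π_M = (181 - 2Q)q_M - 7q_M.
∂π_M/∂q_M = 174 - 2q_T - 4q_M = 0 gives the reaction function q_M = (174 - 2q_T)/4.
The leader anticipates this reaction. Substituting into P = 181 - 2Q gives P = 94 - q_T, so π_T = (94 - q_T)q_T - 7q_T.
The leader's first-order condition 87 - 2q_T = 0 yields q_T = 87/2.
Then q_M = (174 - 2·(87/2))/4 = 87/4.

43.50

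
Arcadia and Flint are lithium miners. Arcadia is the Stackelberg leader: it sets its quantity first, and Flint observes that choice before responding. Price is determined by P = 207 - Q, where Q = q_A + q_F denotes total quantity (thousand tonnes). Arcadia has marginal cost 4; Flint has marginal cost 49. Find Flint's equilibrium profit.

289

Solve by backward induction. Given q_A, the follower Flint maximises π_F = (207 - q_A - q_F)q_F - 49q_F.
Setting the follower's marginal profit to zero, 158 - q_A - 2q_F = 0, i.e. q_F = (158 - q_A)/2.
The leader anticipates this reaction. Substituting into P = 207 - Q gives P = 128 - (1/2)q_A, so π_A = (128 - (1/2)q_A)q_A - 4q_A.
Maximising: ∂π_A/∂q_A = 124 - q_A = 0, giving q_A = 124.
Then q_F = (158 - 124)/2 = 17.
Price P = 207 - 141 = 66.
Flint's profit: (66 - 49)·17 = 289.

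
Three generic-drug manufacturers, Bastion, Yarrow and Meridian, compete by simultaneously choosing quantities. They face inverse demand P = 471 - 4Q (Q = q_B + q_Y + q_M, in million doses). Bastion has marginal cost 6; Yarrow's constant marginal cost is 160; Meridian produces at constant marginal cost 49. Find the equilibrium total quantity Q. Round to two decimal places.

Bastion's profit: π_B = (471 - 4Q)q_B - (6q_B). Setting ∂π_B/∂q_B = 0: 465 - 8q_B - 4(q_Y + q_M) = 0.
Yarrow's first-order condition: 311 - 8q_Y - 4(q_B + q_M) = 0.
Meridian's first-order condition: 422 - 8q_M - 4(q_B + q_Y) = 0.
Summing all 3 equations gives 1198 − 16Q = 0, hence Q = 599/8.
Back-substituting: q_B = (465 − 599/2)/4 = 331/8, q_Y = (311 − 599/2)/4 = 23/8, q_M = (422 − 599/2)/4 = 245/8.
Total output Q = 331/8 + 23/8 + 245/8 = 599/8.

74.88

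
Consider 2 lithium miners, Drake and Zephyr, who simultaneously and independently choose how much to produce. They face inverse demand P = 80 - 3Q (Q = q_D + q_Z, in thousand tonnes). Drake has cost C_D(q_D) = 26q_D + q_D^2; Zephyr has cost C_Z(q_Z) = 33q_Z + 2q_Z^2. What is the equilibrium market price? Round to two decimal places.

Drake's profit: π_D = (80 - 3Q)q_D - (26q_D + q_D²). Setting ∂π_D/∂q_D = 0: 54 - 8q_D - 3(q_Z) = 0.
Zephyr's profit: π_Z = (80 - 3Q)q_Z - (33q_Z + 2q_Z²). Setting ∂π_Z/∂q_Z = 0: 47 - 10q_Z - 3(q_D) = 0.
So q_D = (54 - 3q_Z)/8 and q_Z = (47 - 3q_D)/10.
Substituting one into the other gives q_D = 399/71 and q_Z = 214/71.
Total output Q = 613/71, so price P = 80 - 3·(613/71) = 54.0986.

54.10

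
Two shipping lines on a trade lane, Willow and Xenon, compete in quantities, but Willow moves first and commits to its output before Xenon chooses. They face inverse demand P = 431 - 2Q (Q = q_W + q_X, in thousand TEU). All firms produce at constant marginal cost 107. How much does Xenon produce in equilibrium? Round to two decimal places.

40.50

The follower Xenon best-responds to any q_W: π_X = (431 - 2Q)q_X - 107q_X.
Follower FOC: 324 - 2q_W - 4q_X = 0, so q_X(q_W) = (324 - 2q_W)/4.
Willow substitutes q_X(q_W) into its own profit: π_W = q_W(431 - 2q_W - (324 - 2q_W)/2) - 107q_W = (269 - q_W)q_W - 107q_W.
Maximising: ∂π_W/∂q_W = 162 - 2q_W = 0, giving q_W = 81.
Then q_X = (324 - 2·81)/4 = 81/2.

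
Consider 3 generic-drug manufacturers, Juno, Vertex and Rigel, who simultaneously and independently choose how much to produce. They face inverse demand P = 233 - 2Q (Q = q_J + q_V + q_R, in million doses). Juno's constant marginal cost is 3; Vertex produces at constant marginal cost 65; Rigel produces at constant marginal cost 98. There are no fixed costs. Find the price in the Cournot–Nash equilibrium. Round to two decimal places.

99.75

Juno's profit: π_J = (233 - 2Q)q_J - (3q_J). Setting ∂π_J/∂q_J = 0: 230 - 4q_J - 2(q_V + q_R) = 0.
Vertex's profit: π_V = (233 - 2Q)q_V - (65q_V). Setting ∂π_V/∂q_V = 0: 168 - 4q_V - 2(q_J + q_R) = 0.
Rigel's first-order condition: 135 - 4q_R - 2(q_J + q_V) = 0.
Summing all 3 equations gives 533 − 8Q = 0, hence Q = 533/8.
Back-substituting: q_J = (230 − 533/4)/2 = 387/8, q_V = (168 − 533/4)/2 = 139/8, q_R = (135 − 533/4)/2 = 7/8.
Total output Q = 533/8, so price P = 233 - 2·(533/8) = 399/4.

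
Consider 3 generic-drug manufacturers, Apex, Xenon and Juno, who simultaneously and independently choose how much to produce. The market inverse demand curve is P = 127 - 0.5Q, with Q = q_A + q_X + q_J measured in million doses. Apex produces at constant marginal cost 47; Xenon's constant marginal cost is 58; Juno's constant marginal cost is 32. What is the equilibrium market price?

Apex's profit: π_A = (127 - 0.5Q)q_A - (47q_A). Setting ∂π_A/∂q_A = 0: 80 - q_A - (1/2)(q_X + q_J) = 0.
Xenon's first-order condition: 69 - q_X - (1/2)(q_A + q_J) = 0.
Juno's profit: π_J = (127 - 0.5Q)q_J - (32q_J). Setting ∂π_J/∂q_J = 0: 95 - q_J - (1/2)(q_A + q_X) = 0.
Summing all 3 equations gives 244 − 2Q = 0, hence Q = 122.
Back-substituting: q_A = (80 − 61)/(1/2) = 38, q_X = (69 − 61)/(1/2) = 16, q_J = (95 − 61)/(1/2) = 68.
Total output Q = 122, so price P = 127 - (1/2)·122 = 66.

66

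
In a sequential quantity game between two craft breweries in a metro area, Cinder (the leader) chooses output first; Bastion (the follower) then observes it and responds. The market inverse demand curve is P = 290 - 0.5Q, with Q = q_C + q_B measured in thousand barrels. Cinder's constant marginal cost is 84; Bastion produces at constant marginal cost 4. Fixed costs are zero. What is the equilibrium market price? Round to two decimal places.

115.50

The follower Bastion best-responds to any q_C: π_B = (290 - 0.5Q)q_B - 4q_B.
Setting the follower's marginal profit to zero, 286 - (1/2)q_C - q_B = 0, i.e. q_B = (286 - (1/2)q_C).
The leader anticipates this reaction. Substituting into P = 290 - 0.5Q gives P = 147 - (1/4)q_C, so π_C = (147 - (1/4)q_C)q_C - 84q_C.
Leader FOC: 63 - (1/2)q_C = 0, so q_C = 126.
Then q_B = (286 - (1/2)·126) = 223.
Total output Q = 349, so price P = 290 - (1/2)·349 = 231/2.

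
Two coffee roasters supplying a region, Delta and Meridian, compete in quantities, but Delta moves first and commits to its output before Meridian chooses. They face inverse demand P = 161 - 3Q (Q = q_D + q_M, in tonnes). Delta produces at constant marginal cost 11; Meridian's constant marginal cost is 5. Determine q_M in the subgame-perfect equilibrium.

14

The follower Meridian best-responds to any q_D: π_M = (161 - 3Q)q_M - 5q_M.
∂π_M/∂q_M = 156 - 3q_D - 6q_M = 0 gives the reaction function q_M = (156 - 3q_D)/6.
The leader anticipates this reaction. Substituting into P = 161 - 3Q gives P = 83 - (3/2)q_D, so π_D = (83 - (3/2)q_D)q_D - 11q_D.
Maximising: ∂π_D/∂q_D = 72 - 3q_D = 0, giving q_D = 24.
Then q_M = (156 - 3·24)/6 = 14.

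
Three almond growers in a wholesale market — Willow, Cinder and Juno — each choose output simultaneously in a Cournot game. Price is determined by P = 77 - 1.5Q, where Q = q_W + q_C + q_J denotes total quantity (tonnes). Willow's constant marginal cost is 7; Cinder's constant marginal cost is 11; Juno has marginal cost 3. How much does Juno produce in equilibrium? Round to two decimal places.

Willow's profit: π_W = (77 - 1.5Q)q_W - (7q_W). Setting ∂π_W/∂q_W = 0: 70 - 3q_W - (3/2)(q_C + q_J) = 0.
Cinder's profit: π_C = (77 - 1.5Q)q_C - (11q_C). Setting ∂π_C/∂q_C = 0: 66 - 3q_C - (3/2)(q_W + q_J) = 0.
Juno's profit: π_J = (77 - 1.5Q)q_J - (3q_J). Setting ∂π_J/∂q_J = 0: 74 - 3q_J - (3/2)(q_W + q_C) = 0.
Summing all 3 equations gives 210 − 6Q = 0, hence Q = 35.
Back-substituting: q_W = (70 − 105/2)/(3/2) = 35/3, q_C = (66 − 105/2)/(3/2) = 9, q_J = (74 − 105/2)/(3/2) = 43/3.

14.33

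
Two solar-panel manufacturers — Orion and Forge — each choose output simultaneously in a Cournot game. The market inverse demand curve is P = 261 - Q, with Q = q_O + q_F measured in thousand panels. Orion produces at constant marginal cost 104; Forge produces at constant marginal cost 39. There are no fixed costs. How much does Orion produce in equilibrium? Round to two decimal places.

Orion's profit: π_O = (261 - Q)q_O - (104q_O). Setting ∂π_O/∂q_O = 0: 157 - 2q_O - (q_F) = 0.
Forge's first-order condition: 222 - 2q_F - (q_O) = 0.
Rearranging gives the reaction functions q_O = (157 - q_F)/2 and q_F = (222 - q_O)/2.
Substituting one into the other gives q_O = 92/3 and q_F = 287/3.

30.67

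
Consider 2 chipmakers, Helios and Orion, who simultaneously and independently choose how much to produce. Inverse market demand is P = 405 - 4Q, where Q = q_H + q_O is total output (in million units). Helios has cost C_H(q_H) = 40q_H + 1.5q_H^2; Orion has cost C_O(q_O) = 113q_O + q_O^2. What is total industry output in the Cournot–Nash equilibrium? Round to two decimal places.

45.04

Helios's profit: π_H = (405 - 4Q)q_H - (40q_H + (3/2)q_H²). Setting ∂π_H/∂q_H = 0: 365 - 11q_H - 4(q_O) = 0.
Orion's first-order condition: 292 - 10q_O - 4(q_H) = 0.
Rearranging gives the reaction functions q_H = (365 - 4q_O)/11 and q_O = (292 - 4q_H)/10.
Solving the pair: q_H = 1241/47, q_O = 876/47.
Total output Q = 1241/47 + 876/47 = 45.0426.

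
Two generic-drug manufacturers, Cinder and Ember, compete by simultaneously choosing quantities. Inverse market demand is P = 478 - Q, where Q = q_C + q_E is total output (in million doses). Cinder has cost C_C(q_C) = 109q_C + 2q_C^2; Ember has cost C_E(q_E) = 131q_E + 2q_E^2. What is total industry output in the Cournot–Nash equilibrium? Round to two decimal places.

Cinder's profit: π_C = (478 - Q)q_C - (109q_C + 2q_C²). Setting ∂π_C/∂q_C = 0: 369 - 6q_C - (q_E) = 0.
Ember's profit: π_E = (478 - Q)q_E - (131q_E + 2q_E²). Setting ∂π_E/∂q_E = 0: 347 - 6q_E - (q_C) = 0.
Rearranging gives the reaction functions q_C = (369 - q_E)/6 and q_E = (347 - q_C)/6.
Solving the pair: q_C = 1867/35, q_E = 1713/35.
Total output Q = 1867/35 + 1713/35 = 716/7.

102.29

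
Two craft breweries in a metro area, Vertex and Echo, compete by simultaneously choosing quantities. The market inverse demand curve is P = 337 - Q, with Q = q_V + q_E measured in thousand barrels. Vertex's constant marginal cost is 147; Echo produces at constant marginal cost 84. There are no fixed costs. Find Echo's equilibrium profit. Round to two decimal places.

11095.11

Vertex's profit: π_V = (337 - Q)q_V - (147q_V). Setting ∂π_V/∂q_V = 0: 190 - 2q_V - (q_E) = 0.
Echo's profit: π_E = (337 - Q)q_E - (84q_E). Setting ∂π_E/∂q_E = 0: 253 - 2q_E - (q_V) = 0.
Best responses: q_V = (190 - q_E)/2, q_E = (253 - q_V)/2.
Substituting one into the other gives q_V = 127/3 and q_E = 316/3.
Price P = 337 - 443/3 = 568/3.
Echo's profit: (568/3 - 84)·(316/3) = 11095.1111.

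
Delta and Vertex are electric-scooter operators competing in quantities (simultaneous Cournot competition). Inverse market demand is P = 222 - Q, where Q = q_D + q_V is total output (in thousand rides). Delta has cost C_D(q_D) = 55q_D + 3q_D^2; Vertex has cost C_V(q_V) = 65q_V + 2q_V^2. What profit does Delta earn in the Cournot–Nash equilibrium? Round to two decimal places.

Delta's profit: π_D = (222 - Q)q_D - (55q_D + 3q_D²). Setting ∂π_D/∂q_D = 0: 167 - 8q_D - (q_V) = 0.
Vertex's profit: π_V = (222 - Q)q_V - (65q_V + 2q_V²). Setting ∂π_V/∂q_V = 0: 157 - 6q_V - (q_D) = 0.
Best responses: q_D = (167 - q_V)/8, q_V = (157 - q_D)/6.
Substituting one into the other gives q_D = 845/47 and q_V = 1089/47.
Price P = 222 - 1934/47 = 180.8511.
Delta's profit: 180.8511·(845/47) - 55·(845/47) - 3(845/47)² = 1292.9380.

1292.94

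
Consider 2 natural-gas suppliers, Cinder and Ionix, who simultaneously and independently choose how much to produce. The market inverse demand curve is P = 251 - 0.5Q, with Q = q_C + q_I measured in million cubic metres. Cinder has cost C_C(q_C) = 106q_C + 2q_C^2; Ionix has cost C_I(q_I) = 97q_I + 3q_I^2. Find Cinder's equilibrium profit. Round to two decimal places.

1821.53

Cinder's profit: π_C = (251 - 0.5Q)q_C - (106q_C + 2q_C²). Setting ∂π_C/∂q_C = 0: 145 - 5q_C - (1/2)(q_I) = 0.
Ionix's profit: π_I = (251 - 0.5Q)q_I - (97q_I + 3q_I²). Setting ∂π_I/∂q_I = 0: 154 - 7q_I - (1/2)(q_C) = 0.
Rearranging gives the reaction functions q_C = (145 - (1/2)q_I)/5 and q_I = (154 - (1/2)q_C)/7.
Solving the pair: q_C = 26.9928, q_I = 20.0719.
Price P = 251 - (1/2)·47.0647 = 227.4676.
Cinder's profit: 227.4676·26.9928 - 106·26.9928 - 2·26.9928² = 1821.5289.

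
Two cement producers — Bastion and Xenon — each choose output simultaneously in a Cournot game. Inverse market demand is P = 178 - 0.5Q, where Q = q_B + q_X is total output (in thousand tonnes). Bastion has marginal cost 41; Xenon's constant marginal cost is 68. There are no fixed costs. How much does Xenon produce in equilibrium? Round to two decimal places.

Bastion's profit: π_B = (178 - 0.5Q)q_B - (41q_B). Setting ∂π_B/∂q_B = 0: 137 - q_B - (1/2)(q_X) = 0.
Xenon's profit: π_X = (178 - 0.5Q)q_X - (68q_X). Setting ∂π_X/∂q_X = 0: 110 - q_X - (1/2)(q_B) = 0.
So q_B = (137 - (1/2)q_X) and q_X = (110 - (1/2)q_B).
Substituting one into the other gives q_B = 328/3 and q_X = 166/3.

55.33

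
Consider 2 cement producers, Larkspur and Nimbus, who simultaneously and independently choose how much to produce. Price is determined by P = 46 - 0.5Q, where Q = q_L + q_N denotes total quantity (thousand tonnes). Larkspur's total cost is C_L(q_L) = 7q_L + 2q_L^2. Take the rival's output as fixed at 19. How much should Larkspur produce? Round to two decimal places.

5.90

With the rival's output fixed at 19, Larkspur's profit is π_L = (46 - (1/2)·19 - (1/2)q_L)q_L - (7q_L + 2q_L²) = (73/2 - (1/2)q_L)q_L - (7q_L + 2q_L²).
∂π_L/∂q_L = 59/2 - 5q_L = 0, so q_L = 59/10.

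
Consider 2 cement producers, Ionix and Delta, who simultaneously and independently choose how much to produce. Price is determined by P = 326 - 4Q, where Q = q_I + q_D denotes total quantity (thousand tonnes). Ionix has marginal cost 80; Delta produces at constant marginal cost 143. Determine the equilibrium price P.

Ionix's profit: π_I = (326 - 4Q)q_I - (80q_I). Setting ∂π_I/∂q_I = 0: 246 - 8q_I - 4(q_D) = 0.
Delta's first-order condition: 183 - 8q_D - 4(q_I) = 0.
Rearranging gives the reaction functions q_I = (246 - 4q_D)/8 and q_D = (183 - 4q_I)/8.
Solving the pair: q_I = 103/4, q_D = 10.
Total output Q = 143/4, so price P = 326 - 4·(143/4) = 183.

183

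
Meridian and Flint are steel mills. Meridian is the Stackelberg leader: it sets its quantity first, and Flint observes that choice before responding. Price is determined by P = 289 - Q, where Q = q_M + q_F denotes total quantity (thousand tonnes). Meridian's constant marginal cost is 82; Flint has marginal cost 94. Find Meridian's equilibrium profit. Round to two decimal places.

5995.13

The follower Flint best-responds to any q_M: π_F = (289 - Q)q_F - 94q_F.
Follower FOC: 195 - q_M - 2q_F = 0, so q_F(q_M) = (195 - q_M)/2.
Meridian substitutes q_F(q_M) into its own profit: π_M = q_M(289 - q_M - (195 - q_M)/2) - 82q_M = (383/2 - (1/2)q_M)q_M - 82q_M.
The leader's first-order condition 219/2 - q_M = 0 yields q_M = 219/2.
Then q_F = (195 - 219/2)/2 = 171/4.
Price P = 289 - 609/4 = 547/4.
Meridian's profit: (547/4 - 82)·(219/2) = 5995.1250.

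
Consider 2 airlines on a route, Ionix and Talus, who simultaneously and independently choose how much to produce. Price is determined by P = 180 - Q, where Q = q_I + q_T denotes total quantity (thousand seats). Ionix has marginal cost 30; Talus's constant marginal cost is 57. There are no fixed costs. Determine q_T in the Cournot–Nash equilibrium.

Ionix's profit: π_I = (180 - Q)q_I - (30q_I). Setting ∂π_I/∂q_I = 0: 150 - 2q_I - (q_T) = 0.
Talus's first-order condition: 123 - 2q_T - (q_I) = 0.
So q_I = (150 - q_T)/2 and q_T = (123 - q_I)/2.
Solving the pair: q_I = 59, q_T = 32.

32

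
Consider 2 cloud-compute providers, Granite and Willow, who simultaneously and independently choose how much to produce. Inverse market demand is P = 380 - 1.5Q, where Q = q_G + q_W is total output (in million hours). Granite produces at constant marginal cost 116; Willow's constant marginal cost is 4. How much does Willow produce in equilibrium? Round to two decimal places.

Granite's profit: π_G = (380 - 1.5Q)q_G - (116q_G). Setting ∂π_G/∂q_G = 0: 264 - 3q_G - (3/2)(q_W) = 0.
Willow's first-order condition: 376 - 3q_W - (3/2)(q_G) = 0.
So q_G = (264 - (3/2)q_W)/3 and q_W = (376 - (3/2)q_G)/3.
Substituting one into the other gives q_G = 304/9 and q_W = 976/9.

108.44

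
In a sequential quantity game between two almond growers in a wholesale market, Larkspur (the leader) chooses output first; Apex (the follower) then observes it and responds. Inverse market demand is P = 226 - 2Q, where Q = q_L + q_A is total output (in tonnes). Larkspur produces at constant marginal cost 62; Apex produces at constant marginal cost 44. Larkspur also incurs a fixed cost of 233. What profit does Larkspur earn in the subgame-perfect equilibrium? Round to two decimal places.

Solve by backward induction. Given q_L, the follower Apex maximises π_A = (226 - 2q_L - 2q_A)q_A - 44q_A.
Follower FOC: 182 - 2q_L - 4q_A = 0, so q_A(q_L) = (182 - 2q_L)/4.
Larkspur substitutes q_A(q_L) into its own profit: π_L = q_L(226 - 2q_L - (182 - 2q_L)/2) - 62q_L = (135 - q_L)q_L - 62q_L.
Maximising: ∂π_L/∂q_L = 73 - 2q_L = 0, giving q_L = 73/2.
Then q_A = (182 - 2·(73/2))/4 = 109/4.
Price P = 226 - 2·(255/4) = 197/2.
Larkspur's profit: (197/2 - 62)·(73/2) - 233 = 1099.2500.

1099.25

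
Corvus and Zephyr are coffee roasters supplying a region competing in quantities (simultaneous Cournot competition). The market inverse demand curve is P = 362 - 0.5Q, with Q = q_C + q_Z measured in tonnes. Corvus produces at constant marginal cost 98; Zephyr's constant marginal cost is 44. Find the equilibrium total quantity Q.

388

Corvus's profit: π_C = (362 - 0.5Q)q_C - (98q_C). Setting ∂π_C/∂q_C = 0: 264 - q_C - (1/2)(q_Z) = 0.
Zephyr's first-order condition: 318 - q_Z - (1/2)(q_C) = 0.
Best responses: q_C = (264 - (1/2)q_Z), q_Z = (318 - (1/2)q_C).
Solving the pair: q_C = 140, q_Z = 248.
Total output Q = 140 + 248 = 388.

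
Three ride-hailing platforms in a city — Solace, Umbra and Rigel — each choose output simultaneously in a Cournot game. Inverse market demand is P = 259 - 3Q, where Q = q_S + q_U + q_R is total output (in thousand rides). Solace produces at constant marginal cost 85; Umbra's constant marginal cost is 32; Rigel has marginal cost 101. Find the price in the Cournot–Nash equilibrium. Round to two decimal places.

Solace's profit: π_S = (259 - 3Q)q_S - (85q_S). Setting ∂π_S/∂q_S = 0: 174 - 6q_S - 3(q_U + q_R) = 0.
Umbra's profit: π_U = (259 - 3Q)q_U - (32q_U). Setting ∂π_U/∂q_U = 0: 227 - 6q_U - 3(q_S + q_R) = 0.
Rigel's first-order condition: 158 - 6q_R - 3(q_S + q_U) = 0.
Adding the 3 conditions: 559 − 6Q − 6Q = 0, i.e. Q = 559/12.
Back-substituting: q_S = (174 − 559/4)/3 = 137/12, q_U = (227 − 559/4)/3 = 349/12, q_R = (158 − 559/4)/3 = 73/12.
Total output Q = 559/12, so price P = 259 - 3·(559/12) = 477/4.

119.25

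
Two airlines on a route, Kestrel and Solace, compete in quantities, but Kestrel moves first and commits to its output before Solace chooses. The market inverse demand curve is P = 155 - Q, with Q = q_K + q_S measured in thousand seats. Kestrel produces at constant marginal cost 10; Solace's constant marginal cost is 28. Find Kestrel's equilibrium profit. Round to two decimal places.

3321.13

Solve by backward induction. Given q_K, the follower Solace maximises π_S = (155 - q_K - q_S)q_S - 28q_S.
∂π_S/∂q_S = 127 - q_K - 2q_S = 0 gives the reaction function q_S = (127 - q_K)/2.
The leader anticipates this reaction. Substituting into P = 155 - Q gives P = 183/2 - (1/2)q_K, so π_K = (183/2 - (1/2)q_K)q_K - 10q_K.
Maximising: ∂π_K/∂q_K = 163/2 - q_K = 0, giving q_K = 163/2.
Then q_S = (127 - 163/2)/2 = 91/4.
Price P = 155 - 417/4 = 203/4.
Kestrel's profit: (203/4 - 10)·(163/2) = 3321.1250.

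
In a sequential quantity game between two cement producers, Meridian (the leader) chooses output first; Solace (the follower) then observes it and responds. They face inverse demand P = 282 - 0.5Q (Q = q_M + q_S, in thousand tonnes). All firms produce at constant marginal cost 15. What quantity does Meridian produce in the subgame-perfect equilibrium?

267

The follower Solace best-responds to any q_M: π_S = (282 - 0.5Q)q_S - 15q_S.
∂π_S/∂q_S = 267 - (1/2)q_M - q_S = 0 gives the reaction function q_S = (267 - (1/2)q_M).
Meridian substitutes q_S(q_M) into its own profit: π_M = q_M(282 - (1/2)q_M - (267 - (1/2)q_M)/2) - 15q_M = (297/2 - (1/4)q_M)q_M - 15q_M.
The leader's first-order condition 267/2 - (1/2)q_M = 0 yields q_M = 267.
Then q_S = (267 - (1/2)·267) = 267/2.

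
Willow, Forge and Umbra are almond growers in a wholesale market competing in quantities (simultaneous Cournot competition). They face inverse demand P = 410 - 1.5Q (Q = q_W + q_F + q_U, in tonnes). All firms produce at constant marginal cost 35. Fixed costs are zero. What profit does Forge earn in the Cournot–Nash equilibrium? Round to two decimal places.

5859.38

Each firm earns π_i = (410 - 1.5Q)q_i - 35q_i.
Setting ∂π_i/∂q_i = 0 with rivals' quantities fixed: 375 - 3q_i - (3/2)·Σ_{j≠i} q_j = 0.
With identical firms every q_j equals q_i, so Σ_{j≠i} q_j = 2q_i and 375 = 6q_i, giving q_i = 125/2.
Price P = 410 - (3/2)·(375/2) = 515/4.
Forge's profit: (515/4 - 35)·(125/2) = 5859.3750.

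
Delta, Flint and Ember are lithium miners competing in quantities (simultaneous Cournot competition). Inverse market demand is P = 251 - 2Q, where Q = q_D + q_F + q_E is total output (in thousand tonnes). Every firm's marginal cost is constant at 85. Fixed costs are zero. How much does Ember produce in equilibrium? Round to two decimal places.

A representative firm's profit is π_i = q_i(251 - 2Q) - 85q_i.
First-order condition (treating rivals' output as given): 166 - 4q_i - 2·Σ_{j≠i} q_j = 0.
With identical firms every q_j equals q_i, so Σ_{j≠i} q_j = 2q_i and 166 = 8q_i, giving q_i = 83/4.

20.75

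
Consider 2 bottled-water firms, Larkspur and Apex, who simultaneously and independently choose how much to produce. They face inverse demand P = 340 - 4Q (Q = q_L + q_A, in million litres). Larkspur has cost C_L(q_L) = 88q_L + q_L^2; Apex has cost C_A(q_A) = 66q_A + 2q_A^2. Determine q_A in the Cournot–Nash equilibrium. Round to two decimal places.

16.65

Larkspur's profit: π_L = (340 - 4Q)q_L - (88q_L + q_L²). Setting ∂π_L/∂q_L = 0: 252 - 10q_L - 4(q_A) = 0.
Apex's first-order condition: 274 - 12q_A - 4(q_L) = 0.
Best responses: q_L = (252 - 4q_A)/10, q_A = (274 - 4q_L)/12.
Substituting one into the other gives q_L = 241/13 and q_A = 433/26.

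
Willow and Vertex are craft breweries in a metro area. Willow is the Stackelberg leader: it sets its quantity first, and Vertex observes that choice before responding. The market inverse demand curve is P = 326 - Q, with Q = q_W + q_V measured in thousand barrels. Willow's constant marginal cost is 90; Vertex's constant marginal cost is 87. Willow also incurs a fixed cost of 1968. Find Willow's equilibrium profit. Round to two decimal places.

4818.13

The follower Vertex best-responds to any q_W: π_V = (326 - Q)q_V - 87q_V.
Setting the follower's marginal profit to zero, 239 - q_W - 2q_V = 0, i.e. q_V = (239 - q_W)/2.
The leader anticipates this reaction. Substituting into P = 326 - Q gives P = 413/2 - (1/2)q_W, so π_W = (413/2 - (1/2)q_W)q_W - 90q_W.
Leader FOC: 233/2 - q_W = 0, so q_W = 233/2.
Then q_V = (239 - 233/2)/2 = 245/4.
Price P = 326 - 711/4 = 593/4.
Willow's profit: (593/4 - 90)·(233/2) - 1968 = 4818.1250.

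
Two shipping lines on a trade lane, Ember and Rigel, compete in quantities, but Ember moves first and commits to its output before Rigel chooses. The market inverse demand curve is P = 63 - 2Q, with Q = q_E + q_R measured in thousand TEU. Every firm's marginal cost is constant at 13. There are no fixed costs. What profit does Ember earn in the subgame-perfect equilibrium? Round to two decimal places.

The follower Rigel best-responds to any q_E: π_R = (63 - 2Q)q_R - 13q_R.
∂π_R/∂q_R = 50 - 2q_E - 4q_R = 0 gives the reaction function q_R = (50 - 2q_E)/4.
Ember substitutes q_R(q_E) into its own profit: π_E = q_E(63 - 2q_E - (50 - 2q_E)/2) - 13q_E = (38 - q_E)q_E - 13q_E.
Leader FOC: 25 - 2q_E = 0, so q_E = 25/2.
Then q_R = (50 - 2·(25/2))/4 = 25/4.
Price P = 63 - 2·(75/4) = 51/2.
Ember's profit: (51/2 - 13)·(25/2) = 625/4.

156.25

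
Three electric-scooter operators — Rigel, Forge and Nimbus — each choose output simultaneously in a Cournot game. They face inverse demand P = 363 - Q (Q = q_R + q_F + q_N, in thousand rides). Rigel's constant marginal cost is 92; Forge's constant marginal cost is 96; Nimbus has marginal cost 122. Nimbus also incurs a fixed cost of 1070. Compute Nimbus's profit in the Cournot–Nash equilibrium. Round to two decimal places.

1069.06

Rigel's profit: π_R = (363 - Q)q_R - (92q_R). Setting ∂π_R/∂q_R = 0: 271 - 2q_R - (q_F + q_N) = 0.
Forge's first-order condition: 267 - 2q_F - (q_R + q_N) = 0.
Nimbus's first-order condition: 241 - 2q_N - (q_R + q_F) = 0.
Summing all 3 equations gives 779 − 4Q = 0, hence Q = 779/4.
Back-substituting: q_R = (271 − 779/4) = 305/4, q_F = (267 − 779/4) = 289/4, q_N = (241 − 779/4) = 185/4.
Price P = 363 - 779/4 = 673/4.
Nimbus's profit: (673/4 - 122)·(185/4) - 1070 = 1069.0625.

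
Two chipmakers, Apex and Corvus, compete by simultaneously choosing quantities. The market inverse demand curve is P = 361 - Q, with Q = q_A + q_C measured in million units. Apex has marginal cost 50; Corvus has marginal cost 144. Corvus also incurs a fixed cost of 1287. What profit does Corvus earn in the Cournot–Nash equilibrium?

Apex's profit: π_A = (361 - Q)q_A - (50q_A). Setting ∂π_A/∂q_A = 0: 311 - 2q_A - (q_C) = 0.
Corvus's first-order condition: 217 - 2q_C - (q_A) = 0.
So q_A = (311 - q_C)/2 and q_C = (217 - q_A)/2.
Substituting one into the other gives q_A = 135 and q_C = 41.
Price P = 361 - 176 = 185.
Corvus's profit: (185 - 144)·41 - 1287 = 394.

394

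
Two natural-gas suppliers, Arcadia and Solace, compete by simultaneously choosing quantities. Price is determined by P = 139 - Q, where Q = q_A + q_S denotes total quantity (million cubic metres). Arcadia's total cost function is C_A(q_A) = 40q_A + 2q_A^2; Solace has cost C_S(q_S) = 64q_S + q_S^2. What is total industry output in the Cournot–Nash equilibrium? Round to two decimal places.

29.22

Arcadia's profit: π_A = (139 - Q)q_A - (40q_A + 2q_A²). Setting ∂π_A/∂q_A = 0: 99 - 6q_A - (q_S) = 0.
Solace's first-order condition: 75 - 4q_S - (q_A) = 0.
Best responses: q_A = (99 - q_S)/6, q_S = (75 - q_A)/4.
Solving the pair: q_A = 321/23, q_S = 351/23.
Total output Q = 321/23 + 351/23 = 672/23.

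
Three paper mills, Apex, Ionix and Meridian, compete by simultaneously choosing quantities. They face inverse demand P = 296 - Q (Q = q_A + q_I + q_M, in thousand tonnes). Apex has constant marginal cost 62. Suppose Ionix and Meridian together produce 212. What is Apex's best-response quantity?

With rivals' combined output fixed at 212, Apex's profit is π_A = (296 - 212 - q_A)q_A - (62q_A) = (84 - q_A)q_A - (62q_A).
∂π_A/∂q_A = 22 - 2q_A = 0, so q_A = 11.

11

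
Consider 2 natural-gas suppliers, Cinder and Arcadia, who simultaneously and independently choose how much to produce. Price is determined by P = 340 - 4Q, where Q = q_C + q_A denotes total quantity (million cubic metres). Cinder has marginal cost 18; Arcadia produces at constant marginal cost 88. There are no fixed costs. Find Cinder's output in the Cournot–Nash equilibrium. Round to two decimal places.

32.67

Cinder's profit: π_C = (340 - 4Q)q_C - (18q_C). Setting ∂π_C/∂q_C = 0: 322 - 8q_C - 4(q_A) = 0.
Arcadia's first-order condition: 252 - 8q_A - 4(q_C) = 0.
Rearranging gives the reaction functions q_C = (322 - 4q_A)/8 and q_A = (252 - 4q_C)/8.
Solving the pair: q_C = 98/3, q_A = 91/6.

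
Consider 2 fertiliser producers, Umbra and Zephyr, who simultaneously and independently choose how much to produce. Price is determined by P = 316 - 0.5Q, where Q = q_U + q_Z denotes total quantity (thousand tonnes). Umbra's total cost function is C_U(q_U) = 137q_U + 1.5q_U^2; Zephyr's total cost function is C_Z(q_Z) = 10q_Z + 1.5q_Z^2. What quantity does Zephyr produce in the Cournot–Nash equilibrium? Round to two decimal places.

Umbra's profit: π_U = (316 - 0.5Q)q_U - (137q_U + (3/2)q_U²). Setting ∂π_U/∂q_U = 0: 179 - 4q_U - (1/2)(q_Z) = 0.
Zephyr's first-order condition: 306 - 4q_Z - (1/2)(q_U) = 0.
Best responses: q_U = (179 - (1/2)q_Z)/4, q_Z = (306 - (1/2)q_U)/4.
Solving the pair: q_U = 35.7460, q_Z = 72.0317.

72.03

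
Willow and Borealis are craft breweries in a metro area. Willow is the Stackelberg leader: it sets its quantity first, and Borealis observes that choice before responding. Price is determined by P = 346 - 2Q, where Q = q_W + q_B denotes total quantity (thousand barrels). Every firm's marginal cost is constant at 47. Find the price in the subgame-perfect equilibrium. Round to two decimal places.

The follower Borealis best-responds to any q_W: π_B = (346 - 2Q)q_B - 47q_B.
Follower FOC: 299 - 2q_W - 4q_B = 0, so q_B(q_W) = (299 - 2q_W)/4.
The leader anticipates this reaction. Substituting into P = 346 - 2Q gives P = 393/2 - q_W, so π_W = (393/2 - q_W)q_W - 47q_W.
Leader FOC: 299/2 - 2q_W = 0, so q_W = 299/4.
Then q_B = (299 - 2·(299/4))/4 = 299/8.
Total output Q = 897/8, so price P = 346 - 2·(897/8) = 487/4.

121.75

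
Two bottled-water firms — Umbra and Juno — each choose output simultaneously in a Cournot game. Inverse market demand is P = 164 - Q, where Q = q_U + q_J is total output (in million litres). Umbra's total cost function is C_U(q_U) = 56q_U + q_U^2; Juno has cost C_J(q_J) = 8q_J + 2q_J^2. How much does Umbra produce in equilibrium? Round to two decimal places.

21.39

Umbra's profit: π_U = (164 - Q)q_U - (56q_U + q_U²). Setting ∂π_U/∂q_U = 0: 108 - 4q_U - (q_J) = 0.
Juno's profit: π_J = (164 - Q)q_J - (8q_J + 2q_J²). Setting ∂π_J/∂q_J = 0: 156 - 6q_J - (q_U) = 0.
Best responses: q_U = (108 - q_J)/4, q_J = (156 - q_U)/6.
Substituting one into the other gives q_U = 492/23 and q_J = 516/23.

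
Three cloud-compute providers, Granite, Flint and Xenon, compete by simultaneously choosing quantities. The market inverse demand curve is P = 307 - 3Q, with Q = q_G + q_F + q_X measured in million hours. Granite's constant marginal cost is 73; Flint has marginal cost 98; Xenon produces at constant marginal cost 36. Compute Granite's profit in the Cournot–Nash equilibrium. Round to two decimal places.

1026.75

Granite's profit: π_G = (307 - 3Q)q_G - (73q_G). Setting ∂π_G/∂q_G = 0: 234 - 6q_G - 3(q_F + q_X) = 0.
Flint's profit: π_F = (307 - 3Q)q_F - (98q_F). Setting ∂π_F/∂q_F = 0: 209 - 6q_F - 3(q_G + q_X) = 0.
Xenon's first-order condition: 271 - 6q_X - 3(q_G + q_F) = 0.
Adding the 3 first-order conditions: 714 − 12Q = 0, so Q = 119/2.
Back-substituting: q_G = (234 − 357/2)/3 = 37/2, q_F = (209 − 357/2)/3 = 61/6, q_X = (271 − 357/2)/3 = 185/6.
Price P = 307 - 3·(119/2) = 257/2.
Granite's profit: (257/2 - 73)·(37/2) = 1026.7500.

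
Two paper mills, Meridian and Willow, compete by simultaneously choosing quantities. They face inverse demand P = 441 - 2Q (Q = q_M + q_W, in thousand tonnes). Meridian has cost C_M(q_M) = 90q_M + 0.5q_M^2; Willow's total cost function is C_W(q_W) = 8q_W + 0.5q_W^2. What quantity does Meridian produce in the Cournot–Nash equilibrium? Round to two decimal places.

42.33

Meridian's profit: π_M = (441 - 2Q)q_M - (90q_M + (1/2)q_M²). Setting ∂π_M/∂q_M = 0: 351 - 5q_M - 2(q_W) = 0.
Willow's profit: π_W = (441 - 2Q)q_W - (8q_W + (1/2)q_W²). Setting ∂π_W/∂q_W = 0: 433 - 5q_W - 2(q_M) = 0.
So q_M = (351 - 2q_W)/5 and q_W = (433 - 2q_M)/5.
Substituting one into the other gives q_M = 127/3 and q_W = 209/3.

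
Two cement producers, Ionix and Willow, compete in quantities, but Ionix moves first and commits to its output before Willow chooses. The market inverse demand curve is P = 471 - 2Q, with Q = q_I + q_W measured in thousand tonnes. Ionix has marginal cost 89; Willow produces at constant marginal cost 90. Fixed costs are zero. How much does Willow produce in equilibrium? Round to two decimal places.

47.38

Solve by backward induction. Given q_I, the follower Willow maximises π_W = (471 - 2q_I - 2q_W)q_W - 90q_W.
∂π_W/∂q_W = 381 - 2q_I - 4q_W = 0 gives the reaction function q_W = (381 - 2q_I)/4.
The leader anticipates this reaction. Substituting into P = 471 - 2Q gives P = 561/2 - q_I, so π_I = (561/2 - q_I)q_I - 89q_I.
Maximising: ∂π_I/∂q_I = 383/2 - 2q_I = 0, giving q_I = 383/4.
Then q_W = (381 - 2·(383/4))/4 = 379/8.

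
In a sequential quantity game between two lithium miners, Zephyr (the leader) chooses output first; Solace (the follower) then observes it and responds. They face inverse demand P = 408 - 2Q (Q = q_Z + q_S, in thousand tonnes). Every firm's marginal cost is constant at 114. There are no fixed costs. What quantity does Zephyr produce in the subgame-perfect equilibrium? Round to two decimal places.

73.50

Solve by backward induction. Given q_Z, the follower Solace maximises π_S = (408 - 2q_Z - 2q_S)q_S - 114q_S.
Follower FOC: 294 - 2q_Z - 4q_S = 0, so q_S(q_Z) = (294 - 2q_Z)/4.
The leader anticipates this reaction. Substituting into P = 408 - 2Q gives P = 261 - q_Z, so π_Z = (261 - q_Z)q_Z - 114q_Z.
Leader FOC: 147 - 2q_Z = 0, so q_Z = 147/2.
Then q_S = (294 - 2·(147/2))/4 = 147/4.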